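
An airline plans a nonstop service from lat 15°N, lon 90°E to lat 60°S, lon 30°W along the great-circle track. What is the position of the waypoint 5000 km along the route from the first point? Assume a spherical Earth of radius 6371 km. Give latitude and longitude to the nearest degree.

≈ lat 24°S, lon 68°E

Convert each endpoint to a unit vector on the sphere (x = cos φ cos λ, y = cos φ sin λ, z = sin φ).
The central angle between the endpoints is δ = arccos(p₁·p₂) ≈ 2.055 rad (117.8°). The total great-circle distance is δ·R ≈ 2.055 × 6371 ≈ 13093 km, so the target fraction is f = 5000/13093 ≈ 0.382.
Interpolate at f ≈ 0.382 with slerp weights a = sin((1−f)δ)/sin δ ≈ 1.079, b = sin(fδ)/sin δ ≈ 0.799.
p = a·p₁ + b·p₂ ≈ (0.346, 0.843, -0.412); φ = arcsin(p_z) ≈ -24.34°, λ = atan2(p_y, p_x) ≈ 67.70°.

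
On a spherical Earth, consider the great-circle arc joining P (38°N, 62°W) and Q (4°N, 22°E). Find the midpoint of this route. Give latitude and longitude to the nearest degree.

≈ (27°N, 14°W)

Convert each endpoint to a unit vector on the sphere (x = cos φ cos λ, y = cos φ sin λ, z = sin φ).
The central angle between the endpoints is δ = arccos(p₁·p₂) ≈ 1.445 rad (82.8°).
Interpolate at f = 1/2 with slerp weights a = sin((1−f)δ)/sin δ ≈ 0.667, b = sin(fδ)/sin δ ≈ 0.667.
p = a·p₁ + b·p₂ ≈ (0.863, -0.215, 0.457); φ = arcsin(p_z) ≈ 27.19°, λ = atan2(p_y, p_x) ≈ -13.97°.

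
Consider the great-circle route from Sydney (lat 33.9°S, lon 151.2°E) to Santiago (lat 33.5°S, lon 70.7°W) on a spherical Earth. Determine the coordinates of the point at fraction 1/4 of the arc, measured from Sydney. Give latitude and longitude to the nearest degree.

≈ lat 53°S, lon 175°E

Write both endpoints as unit vectors p₁, p₂ with components (cos φ cos λ, cos φ sin λ, sin φ).
The central angle between the endpoints is δ = arccos(p₁·p₂) ≈ 1.780 rad (102.0°).
Interpolate at f = 1/4 with slerp weights a = sin((1−f)δ)/sin δ ≈ 0.994, b = sin(fδ)/sin δ ≈ 0.440.
p = a·p₁ + b·p₂ ≈ (-0.602, 0.051, -0.797); φ = arcsin(p_z) ≈ -52.86°, λ = atan2(p_y, p_x) ≈ 175.14°.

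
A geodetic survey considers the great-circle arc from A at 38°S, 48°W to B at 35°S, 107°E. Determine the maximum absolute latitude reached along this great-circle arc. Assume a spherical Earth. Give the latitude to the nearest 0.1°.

The great circle lies in the plane with unit normal n̂ = (p₁ × p₂)/|p₁ × p₂|.
Here n̂_z ≈ +0.280; the vertex latitude is φ_max = arccos|n̂_z| ≈ 73.7°.
Check via Clairaut: cos φ_max = |cos φ₁| · sin C = cos(38.0°)·sin(159.2°) ≈ 0.280, again giving ≈ 73.7°.

≈ 73.7°S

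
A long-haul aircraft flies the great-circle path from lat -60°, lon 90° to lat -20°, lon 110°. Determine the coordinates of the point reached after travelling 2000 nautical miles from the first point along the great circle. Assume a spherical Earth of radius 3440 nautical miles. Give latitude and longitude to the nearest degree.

The haversine formula gives a central angle δ ≈ 0.741 rad (42.5°) between the endpoints. The total great-circle distance is δ·R ≈ 0.741 × 3440 ≈ 2549 nmi, so the target fraction is f = 2000/2549 ≈ 0.784.
Interpolate at f ≈ 0.784 with slerp weights a = sin((1−f)δ)/sin δ ≈ 0.236, b = sin(fδ)/sin δ ≈ 0.813.
p = a·p₁ + b·p₂ ≈ (-0.261, 0.836, -0.482); φ = arcsin(p_z) ≈ -28.83°, λ = atan2(p_y, p_x) ≈ 107.36°.

≈ lat -29°, lon 107°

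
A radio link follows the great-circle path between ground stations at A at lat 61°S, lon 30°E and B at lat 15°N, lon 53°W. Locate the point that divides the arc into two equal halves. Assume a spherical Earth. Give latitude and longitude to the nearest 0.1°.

Write both endpoints as unit vectors p₁, p₂ with components (cos φ cos λ, cos φ sin λ, sin φ).
The central angle between the endpoints is δ = arccos(p₁·p₂) ≈ 1.741 rad (99.7°).
Interpolate at f = 1/2 with slerp weights a = sin((1−f)δ)/sin δ ≈ 0.776, b = sin(fδ)/sin δ ≈ 0.776.
p = a·p₁ + b·p₂ ≈ (0.777, -0.410, -0.478); φ = arcsin(p_z) ≈ -28.54°, λ = atan2(p_y, p_x) ≈ -27.85°.

≈ lat 28.5°S, lon 27.9°W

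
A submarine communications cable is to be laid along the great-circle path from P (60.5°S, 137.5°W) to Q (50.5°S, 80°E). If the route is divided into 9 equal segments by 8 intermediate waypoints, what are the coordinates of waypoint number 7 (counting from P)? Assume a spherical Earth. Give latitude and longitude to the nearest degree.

Convert each endpoint to a unit vector on the sphere (x = cos φ cos λ, y = cos φ sin λ, z = sin φ).
The central angle between the endpoints is δ = arccos(p₁·p₂) ≈ 1.134 rad (65.0°).
Interpolate at f = 7/9 with slerp weights a = sin((1−f)δ)/sin δ ≈ 0.275, b = sin(fδ)/sin δ ≈ 0.852.
p = a·p₁ + b·p₂ ≈ (-0.006, 0.442, -0.897); φ = arcsin(p_z) ≈ -63.76°, λ = atan2(p_y, p_x) ≈ 90.75°.

≈ (64°S, 91°E)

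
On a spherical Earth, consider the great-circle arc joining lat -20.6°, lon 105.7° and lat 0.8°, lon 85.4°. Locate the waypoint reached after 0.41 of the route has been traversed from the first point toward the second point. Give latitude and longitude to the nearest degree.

≈ lat -12°, lon 97°

From cos δ = sin φ₁ sin φ₂ + cos φ₁ cos φ₂ cos Δλ, the central angle is δ ≈ 0.510 rad (29.2°).
Interpolate at f = 0.41 with slerp weights a = sin((1−f)δ)/sin δ ≈ 0.607, b = sin(fδ)/sin δ ≈ 0.425.
p = a·p₁ + b·p₂ ≈ (-0.120, 0.971, -0.208); φ = arcsin(p_z) ≈ -11.99°, λ = atan2(p_y, p_x) ≈ 97.03°.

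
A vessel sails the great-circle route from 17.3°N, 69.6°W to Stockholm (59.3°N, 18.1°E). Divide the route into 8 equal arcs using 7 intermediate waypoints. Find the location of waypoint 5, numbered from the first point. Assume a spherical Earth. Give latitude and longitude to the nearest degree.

≈ 52°N, 31°W

Convert each endpoint to a unit vector on the sphere (x = cos φ cos λ, y = cos φ sin λ, z = sin φ).
The central angle between the endpoints is δ = arccos(p₁·p₂) ≈ 1.292 rad (74.0°).
Interpolate at f = 5/8 with slerp weights a = sin((1−f)δ)/sin δ ≈ 0.484, b = sin(fδ)/sin δ ≈ 0.752.
p = a·p₁ + b·p₂ ≈ (0.526, -0.314, 0.790); φ = arcsin(p_z) ≈ 52.21°, λ = atan2(p_y, p_x) ≈ -30.86°.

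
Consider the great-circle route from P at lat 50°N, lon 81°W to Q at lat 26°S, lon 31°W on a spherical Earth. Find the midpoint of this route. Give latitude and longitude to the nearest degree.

≈ lat 13°N, lon 52°W

Write both endpoints as unit vectors p₁, p₂ with components (cos φ cos λ, cos φ sin λ, sin φ).
The central angle between the endpoints is δ = arccos(p₁·p₂) ≈ 1.535 rad (88.0°).
Interpolate at f = 1/2 with slerp weights a = sin((1−f)δ)/sin δ ≈ 0.695, b = sin(fδ)/sin δ ≈ 0.695.
p = a·p₁ + b·p₂ ≈ (0.605, -0.763, 0.228); φ = arcsin(p_z) ≈ 13.16°, λ = atan2(p_y, p_x) ≈ -51.57°.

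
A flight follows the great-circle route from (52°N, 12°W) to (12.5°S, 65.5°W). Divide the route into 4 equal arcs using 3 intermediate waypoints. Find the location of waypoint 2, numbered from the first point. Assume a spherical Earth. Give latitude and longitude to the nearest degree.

The haversine formula gives a central angle δ ≈ 1.383 rad (79.2°) between the endpoints.
Interpolate at f = 2/4 with slerp weights a = sin((1−f)δ)/sin δ ≈ 0.649, b = sin(fδ)/sin δ ≈ 0.649.
p = a·p₁ + b·p₂ ≈ (0.654, -0.660, 0.371); φ = arcsin(p_z) ≈ 21.78°, λ = atan2(p_y, p_x) ≈ -45.26°.

≈ (22°N, 45°W)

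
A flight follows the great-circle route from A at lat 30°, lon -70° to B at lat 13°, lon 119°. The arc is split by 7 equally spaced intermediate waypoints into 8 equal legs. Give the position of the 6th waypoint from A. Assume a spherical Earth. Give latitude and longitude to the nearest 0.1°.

From cos δ = sin φ₁ sin φ₂ + cos φ₁ cos φ₂ cos Δλ, the central angle is δ ≈ 2.376 rad (136.1°).
Interpolate at f = 6/8 with slerp weights a = sin((1−f)δ)/sin δ ≈ 0.808, b = sin(fδ)/sin δ ≈ 1.411.
p = a·p₁ + b·p₂ ≈ (-0.427, 0.545, 0.721); φ = arcsin(p_z) ≈ 46.16°, λ = atan2(p_y, p_x) ≈ 128.09°.

≈ lat 46.2°, lon 128.1°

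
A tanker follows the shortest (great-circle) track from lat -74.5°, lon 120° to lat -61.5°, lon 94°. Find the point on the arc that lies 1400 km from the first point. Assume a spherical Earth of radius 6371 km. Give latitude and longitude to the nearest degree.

≈ lat -65°, lon 97°

Write both endpoints as unit vectors p₁, p₂ with components (cos φ cos λ, cos φ sin λ, sin φ).
The central angle between the endpoints is δ = arccos(p₁·p₂) ≈ 0.279 rad (16.0°). The total great-circle distance is δ·R ≈ 0.279 × 6371 ≈ 1774 km, so the target fraction is f = 1400/1774 ≈ 0.789.
Interpolate at f ≈ 0.789 with slerp weights a = sin((1−f)δ)/sin δ ≈ 0.214, b = sin(fδ)/sin δ ≈ 0.793.
p = a·p₁ + b·p₂ ≈ (-0.055, 0.427, -0.903); φ = arcsin(p_z) ≈ -64.51°, λ = atan2(p_y, p_x) ≈ 97.33°.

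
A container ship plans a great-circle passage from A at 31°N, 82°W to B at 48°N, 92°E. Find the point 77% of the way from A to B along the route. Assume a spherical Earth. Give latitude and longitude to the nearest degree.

≈ 71°N, 86°E

Convert each endpoint to a unit vector on the sphere (x = cos φ cos λ, y = cos φ sin λ, z = sin φ).
The central angle between the endpoints is δ = arccos(p₁·p₂) ≈ 1.760 rad (100.8°).
Interpolate at f = 0.77 with slerp weights a = sin((1−f)δ)/sin δ ≈ 0.401, b = sin(fδ)/sin δ ≈ 0.994.
p = a·p₁ + b·p₂ ≈ (0.025, 0.325, 0.945); φ = arcsin(p_z) ≈ 70.99°, λ = atan2(p_y, p_x) ≈ 85.67°.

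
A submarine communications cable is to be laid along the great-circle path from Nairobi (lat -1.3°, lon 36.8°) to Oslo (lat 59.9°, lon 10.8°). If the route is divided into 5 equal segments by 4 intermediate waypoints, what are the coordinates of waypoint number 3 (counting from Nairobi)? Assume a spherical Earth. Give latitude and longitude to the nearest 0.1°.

≈ lat 36.0°, lon 25.9°

Convert each endpoint to a unit vector on the sphere (x = cos φ cos λ, y = cos φ sin λ, z = sin φ).
The central angle between the endpoints is δ = arccos(p₁·p₂) ≈ 1.125 rad (64.5°).
Interpolate at f = 3/5 with slerp weights a = sin((1−f)δ)/sin δ ≈ 0.482, b = sin(fδ)/sin δ ≈ 0.693.
p = a·p₁ + b·p₂ ≈ (0.727, 0.354, 0.588); φ = arcsin(p_z) ≈ 36.04°, λ = atan2(p_y, p_x) ≈ 25.95°.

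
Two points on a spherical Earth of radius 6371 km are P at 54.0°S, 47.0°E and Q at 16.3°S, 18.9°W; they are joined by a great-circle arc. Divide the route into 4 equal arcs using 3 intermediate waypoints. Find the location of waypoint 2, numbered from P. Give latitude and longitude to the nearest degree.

≈ 40°S, 5°E

Convert each endpoint to a unit vector on the sphere (x = cos φ cos λ, y = cos φ sin λ, z = sin φ).
The central angle between the endpoints is δ = arccos(p₁·p₂) ≈ 1.096 rad (62.8°).
Interpolate at f = 2/4 with slerp weights a = sin((1−f)δ)/sin δ ≈ 0.586, b = sin(fδ)/sin δ ≈ 0.586.
p = a·p₁ + b·p₂ ≈ (0.767, 0.070, -0.638); φ = arcsin(p_z) ≈ -39.66°, λ = atan2(p_y, p_x) ≈ 5.19°.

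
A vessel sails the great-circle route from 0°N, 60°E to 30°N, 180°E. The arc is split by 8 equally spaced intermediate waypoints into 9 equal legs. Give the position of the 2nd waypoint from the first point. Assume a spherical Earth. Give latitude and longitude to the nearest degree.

From cos δ = sin φ₁ sin φ₂ + cos φ₁ cos φ₂ cos Δλ, the central angle is δ ≈ 2.019 rad (115.7°).
Interpolate at f = 2/9 with slerp weights a = sin((1−f)δ)/sin δ ≈ 1.109, b = sin(fδ)/sin δ ≈ 0.481.
p = a·p₁ + b·p₂ ≈ (0.138, 0.961, 0.241); φ = arcsin(p_z) ≈ 13.92°, λ = atan2(p_y, p_x) ≈ 81.82°.

≈ 14°N, 82°E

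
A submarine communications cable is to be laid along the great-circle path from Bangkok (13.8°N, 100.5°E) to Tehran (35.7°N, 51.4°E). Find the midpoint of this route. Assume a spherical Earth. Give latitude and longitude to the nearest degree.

Write both endpoints as unit vectors p₁, p₂ with components (cos φ cos λ, cos φ sin λ, sin φ).
The central angle between the endpoints is δ = arccos(p₁·p₂) ≈ 0.856 rad (49.0°).
Interpolate at f = 1/2 with slerp weights a = sin((1−f)δ)/sin δ ≈ 0.550, b = sin(fδ)/sin δ ≈ 0.550.
p = a·p₁ + b·p₂ ≈ (0.181, 0.874, 0.452); φ = arcsin(p_z) ≈ 26.86°, λ = atan2(p_y, p_x) ≈ 78.28°.

≈ 27°N, 78°E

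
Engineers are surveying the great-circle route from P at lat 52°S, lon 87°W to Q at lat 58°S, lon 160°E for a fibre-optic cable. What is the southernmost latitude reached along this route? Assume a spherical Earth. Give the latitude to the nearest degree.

The great circle lies in the plane with unit normal n̂ = (p₁ × p₂)/|p₁ × p₂|.
Here n̂_z ≈ -0.357; the vertex latitude is φ_max = arccos|n̂_z| ≈ 69.1°.
Check via Clairaut: cos φ_max = |cos φ₁| · sin C = cos(52.0°)·sin(144.6°) ≈ 0.357, again giving ≈ 69.1°.

≈ 69°S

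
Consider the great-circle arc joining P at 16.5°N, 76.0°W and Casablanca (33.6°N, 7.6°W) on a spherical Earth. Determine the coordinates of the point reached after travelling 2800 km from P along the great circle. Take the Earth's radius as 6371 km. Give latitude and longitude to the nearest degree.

Write both endpoints as unit vectors p₁, p₂ with components (cos φ cos λ, cos φ sin λ, sin φ).
The central angle between the endpoints is δ = arccos(p₁·p₂) ≈ 1.103 rad (63.2°). The total great-circle distance is δ·R ≈ 1.103 × 6371 ≈ 7025 km, so the target fraction is f = 2800/7025 ≈ 0.399.
Interpolate at f ≈ 0.399 with slerp weights a = sin((1−f)δ)/sin δ ≈ 0.690, b = sin(fδ)/sin δ ≈ 0.477.
p = a·p₁ + b·p₂ ≈ (0.554, -0.694, 0.460); φ = arcsin(p_z) ≈ 27.37°, λ = atan2(p_y, p_x) ≈ -51.43°.

≈ 27°N, 51°W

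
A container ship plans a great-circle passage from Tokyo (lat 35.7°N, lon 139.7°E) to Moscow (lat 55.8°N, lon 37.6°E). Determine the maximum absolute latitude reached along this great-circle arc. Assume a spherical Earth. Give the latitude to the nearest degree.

The great circle lies in the plane with unit normal n̂ = (p₁ × p₂)/|p₁ × p₂|.
Here n̂_z ≈ -0.484; the vertex latitude is φ_max = arccos|n̂_z| ≈ 61.1°.
Check via Clairaut: cos φ_max = |cos φ₁| · sin C = cos(35.7°)·sin(36.6°) ≈ 0.484, again giving ≈ 61.1°.

≈ 61°N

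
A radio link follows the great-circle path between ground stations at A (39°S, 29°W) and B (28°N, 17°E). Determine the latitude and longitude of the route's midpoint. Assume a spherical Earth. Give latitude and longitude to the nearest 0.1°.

The haversine formula gives a central angle δ ≈ 1.389 rad (79.6°) between the endpoints.
Interpolate at f = 1/2 with slerp weights a = sin((1−f)δ)/sin δ ≈ 0.651, b = sin(fδ)/sin δ ≈ 0.651.
p = a·p₁ + b·p₂ ≈ (0.992, -0.077, -0.104); φ = arcsin(p_z) ≈ -5.97°, λ = atan2(p_y, p_x) ≈ -4.45°.

≈ (6.0°S, 4.5°W)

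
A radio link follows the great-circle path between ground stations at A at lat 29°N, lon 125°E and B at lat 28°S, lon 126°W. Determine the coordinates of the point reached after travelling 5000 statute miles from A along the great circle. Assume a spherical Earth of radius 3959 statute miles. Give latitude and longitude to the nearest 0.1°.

From cos δ = sin φ₁ sin φ₂ + cos φ₁ cos φ₂ cos Δλ, the central angle is δ ≈ 2.070 rad (118.6°). The total great-circle distance is δ·R ≈ 2.070 × 3959 ≈ 8196 mi, so the target fraction is f = 5000/8196 ≈ 0.610.
Interpolate at f ≈ 0.610 with slerp weights a = sin((1−f)δ)/sin δ ≈ 0.823, b = sin(fδ)/sin δ ≈ 1.086.
p = a·p₁ + b·p₂ ≈ (-0.976, -0.186, -0.111); φ = arcsin(p_z) ≈ -6.35°, λ = atan2(p_y, p_x) ≈ -169.22°.

≈ lat 6.4°S, lon 169.2°W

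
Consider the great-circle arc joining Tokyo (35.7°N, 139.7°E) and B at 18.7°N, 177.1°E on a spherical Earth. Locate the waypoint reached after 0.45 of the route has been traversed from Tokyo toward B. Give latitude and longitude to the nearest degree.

≈ 29°N, 158°E

Convert each endpoint to a unit vector on the sphere (x = cos φ cos λ, y = cos φ sin λ, z = sin φ).
The central angle between the endpoints is δ = arccos(p₁·p₂) ≈ 0.647 rad (37.0°).
Interpolate at f = 0.45 with slerp weights a = sin((1−f)δ)/sin δ ≈ 0.578, b = sin(fδ)/sin δ ≈ 0.476.
p = a·p₁ + b·p₂ ≈ (-0.808, 0.326, 0.490); φ = arcsin(p_z) ≈ 29.33°, λ = atan2(p_y, p_x) ≈ 158.01°.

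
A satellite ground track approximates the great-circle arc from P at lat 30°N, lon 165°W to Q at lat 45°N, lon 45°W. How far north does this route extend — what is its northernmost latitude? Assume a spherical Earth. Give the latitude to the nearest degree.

≈ 58°N

The great circle lies in the plane with unit normal n̂ = (p₁ × p₂)/|p₁ × p₂|.
Here n̂_z ≈ +0.531; the vertex latitude is φ_max = arccos|n̂_z| ≈ 57.9°.
Check via Clairaut: cos φ_max = |cos φ₁| · sin C = cos(30.0°)·sin(37.8°) ≈ 0.531, again giving ≈ 57.9°.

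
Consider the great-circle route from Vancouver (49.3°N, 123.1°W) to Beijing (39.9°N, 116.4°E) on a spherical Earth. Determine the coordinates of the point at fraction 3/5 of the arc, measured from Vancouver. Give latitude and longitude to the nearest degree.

≈ 61°N, 153°E

Convert each endpoint to a unit vector on the sphere (x = cos φ cos λ, y = cos φ sin λ, z = sin φ).
The central angle between the endpoints is δ = arccos(p₁·p₂) ≈ 1.336 rad (76.6°).
Interpolate at f = 3/5 with slerp weights a = sin((1−f)δ)/sin δ ≈ 0.524, b = sin(fδ)/sin δ ≈ 0.739.
p = a·p₁ + b·p₂ ≈ (-0.439, 0.222, 0.871); φ = arcsin(p_z) ≈ 60.57°, λ = atan2(p_y, p_x) ≈ 153.20°.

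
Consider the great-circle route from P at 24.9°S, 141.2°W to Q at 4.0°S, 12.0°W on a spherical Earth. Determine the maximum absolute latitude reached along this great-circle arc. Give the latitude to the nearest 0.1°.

≈ 33.4°S

The great circle lies in the plane with unit normal n̂ = (p₁ × p₂)/|p₁ × p₂|.
Here n̂_z ≈ +0.835; the vertex latitude is φ_max = arccos|n̂_z| ≈ 33.4°.
Check via Clairaut: cos φ_max = |cos φ₁| · sin C = cos(24.9°)·sin(113.0°) ≈ 0.835, again giving ≈ 33.4°.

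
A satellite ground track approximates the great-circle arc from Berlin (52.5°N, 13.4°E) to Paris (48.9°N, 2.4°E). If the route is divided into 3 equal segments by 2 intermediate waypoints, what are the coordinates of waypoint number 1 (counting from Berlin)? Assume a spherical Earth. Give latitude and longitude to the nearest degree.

≈ 51°N, 10°E

Convert each endpoint to a unit vector on the sphere (x = cos φ cos λ, y = cos φ sin λ, z = sin φ).
The central angle between the endpoints is δ = arccos(p₁·p₂) ≈ 0.137 rad (7.8°).
Interpolate at f = 1/3 with slerp weights a = sin((1−f)δ)/sin δ ≈ 0.668, b = sin(fδ)/sin δ ≈ 0.334.
p = a·p₁ + b·p₂ ≈ (0.615, 0.103, 0.782); φ = arcsin(p_z) ≈ 51.42°, λ = atan2(p_y, p_x) ≈ 9.55°.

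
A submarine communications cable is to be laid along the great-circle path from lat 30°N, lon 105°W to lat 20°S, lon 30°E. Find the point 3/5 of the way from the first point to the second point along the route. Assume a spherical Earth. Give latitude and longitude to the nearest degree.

≈ lat 6°N, lon 20°W

Write both endpoints as unit vectors p₁, p₂ with components (cos φ cos λ, cos φ sin λ, sin φ).
The central angle between the endpoints is δ = arccos(p₁·p₂) ≈ 2.414 rad (138.3°).
Interpolate at f = 3/5 with slerp weights a = sin((1−f)δ)/sin δ ≈ 1.236, b = sin(fδ)/sin δ ≈ 1.491.
p = a·p₁ + b·p₂ ≈ (0.937, -0.333, 0.108); φ = arcsin(p_z) ≈ 6.18°, λ = atan2(p_y, p_x) ≈ -19.56°.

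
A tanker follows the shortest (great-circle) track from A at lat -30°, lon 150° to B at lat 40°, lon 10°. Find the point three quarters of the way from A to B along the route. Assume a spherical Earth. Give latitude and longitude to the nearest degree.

≈ lat 34°, lon 55°

The haversine formula gives a central angle δ ≈ 2.549 rad (146.1°) between the endpoints.
Interpolate at f = 3/4 with slerp weights a = sin((1−f)δ)/sin δ ≈ 1.066, b = sin(fδ)/sin δ ≈ 1.688.
p = a·p₁ + b·p₂ ≈ (0.474, 0.686, 0.552); φ = arcsin(p_z) ≈ 33.51°, λ = atan2(p_y, p_x) ≈ 55.35°.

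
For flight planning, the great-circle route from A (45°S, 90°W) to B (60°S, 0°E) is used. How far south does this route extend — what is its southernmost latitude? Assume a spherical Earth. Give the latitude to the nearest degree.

The great circle lies in the plane with unit normal n̂ = (p₁ × p₂)/|p₁ × p₂|.
Here n̂_z ≈ +0.447; the vertex latitude is φ_max = arccos|n̂_z| ≈ 63.4°.
Check via Clairaut: cos φ_max = |cos φ₁| · sin C = cos(45.0°)·sin(140.8°) ≈ 0.447, again giving ≈ 63.4°.

≈ 63°S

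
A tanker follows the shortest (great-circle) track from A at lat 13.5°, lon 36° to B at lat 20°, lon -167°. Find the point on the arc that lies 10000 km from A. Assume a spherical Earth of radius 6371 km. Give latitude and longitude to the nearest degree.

≈ lat 53°, lon 145°

The haversine formula gives a central angle δ ≈ 2.436 rad (139.6°) between the endpoints. The total great-circle distance is δ·R ≈ 2.436 × 6371 ≈ 15520 km, so the target fraction is f = 10000/15520 ≈ 0.644.
Interpolate at f ≈ 0.644 with slerp weights a = sin((1−f)δ)/sin δ ≈ 1.175, b = sin(fδ)/sin δ ≈ 1.542.
p = a·p₁ + b·p₂ ≈ (-0.488, 0.346, 0.802); φ = arcsin(p_z) ≈ 53.30°, λ = atan2(p_y, p_x) ≈ 144.67°.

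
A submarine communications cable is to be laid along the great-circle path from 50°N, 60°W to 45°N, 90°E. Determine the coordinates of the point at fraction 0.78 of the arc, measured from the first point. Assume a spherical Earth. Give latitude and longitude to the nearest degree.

Convert each endpoint to a unit vector on the sphere (x = cos φ cos λ, y = cos φ sin λ, z = sin φ).
The central angle between the endpoints is δ = arccos(p₁·p₂) ≈ 1.422 rad (81.5°).
Interpolate at f = 0.78 with slerp weights a = sin((1−f)δ)/sin δ ≈ 0.311, b = sin(fδ)/sin δ ≈ 0.905.
p = a·p₁ + b·p₂ ≈ (0.100, 0.467, 0.879); φ = arcsin(p_z) ≈ 61.48°, λ = atan2(p_y, p_x) ≈ 77.91°.

≈ 61°N, 78°E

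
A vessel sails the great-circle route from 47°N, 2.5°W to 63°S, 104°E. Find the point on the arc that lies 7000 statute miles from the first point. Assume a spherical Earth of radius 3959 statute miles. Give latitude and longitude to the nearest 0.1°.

≈ 40.8°S, 54.4°E

The haversine formula gives a central angle δ ≈ 2.403 rad (137.7°) between the endpoints. The total great-circle distance is δ·R ≈ 2.403 × 3959 ≈ 9514 mi, so the target fraction is f = 7000/9514 ≈ 0.736.
Interpolate at f ≈ 0.736 with slerp weights a = sin((1−f)δ)/sin δ ≈ 0.881, b = sin(fδ)/sin δ ≈ 1.457.
p = a·p₁ + b·p₂ ≈ (0.441, 0.616, -0.653); φ = arcsin(p_z) ≈ -40.80°, λ = atan2(p_y, p_x) ≈ 54.41°.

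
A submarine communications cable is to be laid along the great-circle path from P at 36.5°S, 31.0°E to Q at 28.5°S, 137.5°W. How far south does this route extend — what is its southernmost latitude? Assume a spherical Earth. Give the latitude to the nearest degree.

≈ 81°S

The great circle lies in the plane with unit normal n̂ = (p₁ × p₂)/|p₁ × p₂|.
Here n̂_z ≈ -0.154; the vertex latitude is φ_max = arccos|n̂_z| ≈ 81.1°.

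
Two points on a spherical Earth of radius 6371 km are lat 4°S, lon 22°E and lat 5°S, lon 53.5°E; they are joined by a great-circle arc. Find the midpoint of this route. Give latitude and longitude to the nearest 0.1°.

≈ lat 4.7°S, lon 37.7°E

Write both endpoints as unit vectors p₁, p₂ with components (cos φ cos λ, cos φ sin λ, sin φ).
The central angle between the endpoints is δ = arccos(p₁·p₂) ≈ 0.548 rad (31.4°).
Interpolate at f = 1/2 with slerp weights a = sin((1−f)δ)/sin δ ≈ 0.519, b = sin(fδ)/sin δ ≈ 0.519.
p = a·p₁ + b·p₂ ≈ (0.788, 0.610, -0.081); φ = arcsin(p_z) ≈ -4.67°, λ = atan2(p_y, p_x) ≈ 37.74°.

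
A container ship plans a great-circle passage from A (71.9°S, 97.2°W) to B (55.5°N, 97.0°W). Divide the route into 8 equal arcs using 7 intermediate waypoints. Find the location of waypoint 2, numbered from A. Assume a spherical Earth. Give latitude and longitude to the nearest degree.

From cos δ = sin φ₁ sin φ₂ + cos φ₁ cos φ₂ cos Δλ, the central angle is δ ≈ 2.224 rad (127.4°).
Interpolate at f = 2/8 with slerp weights a = sin((1−f)δ)/sin δ ≈ 1.253, b = sin(fδ)/sin δ ≈ 0.664.
p = a·p₁ + b·p₂ ≈ (-0.095, -0.760, -0.643); φ = arcsin(p_z) ≈ -40.05°, λ = atan2(p_y, p_x) ≈ -97.10°.

≈ (40°S, 97°W)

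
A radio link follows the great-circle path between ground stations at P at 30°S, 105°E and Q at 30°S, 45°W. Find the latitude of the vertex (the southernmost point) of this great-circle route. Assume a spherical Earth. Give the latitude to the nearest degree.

The great circle lies in the plane with unit normal n̂ = (p₁ × p₂)/|p₁ × p₂|.
Here n̂_z ≈ -0.409; the vertex latitude is φ_max = arccos|n̂_z| ≈ 65.9°.

≈ 66°S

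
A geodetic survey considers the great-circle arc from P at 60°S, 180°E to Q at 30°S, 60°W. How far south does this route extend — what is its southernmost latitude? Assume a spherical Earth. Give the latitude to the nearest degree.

≈ 67°S

The great circle lies in the plane with unit normal n̂ = (p₁ × p₂)/|p₁ × p₂|.
Here n̂_z ≈ +0.384; the vertex latitude is φ_max = arccos|n̂_z| ≈ 67.4°.
Check via Clairaut: cos φ_max = |cos φ₁| · sin C = cos(60.0°)·sin(129.8°) ≈ 0.384, again giving ≈ 67.4°.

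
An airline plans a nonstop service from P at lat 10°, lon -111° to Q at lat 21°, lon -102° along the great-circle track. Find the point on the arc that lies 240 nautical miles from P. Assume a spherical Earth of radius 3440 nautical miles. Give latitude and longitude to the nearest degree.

≈ lat 13°, lon -109°

From cos δ = sin φ₁ sin φ₂ + cos φ₁ cos φ₂ cos Δλ, the central angle is δ ≈ 0.244 rad (14.0°). The total great-circle distance is δ·R ≈ 0.244 × 3440 ≈ 840 nmi, so the target fraction is f = 240/840 ≈ 0.286.
Interpolate at f ≈ 0.286 with slerp weights a = sin((1−f)δ)/sin δ ≈ 0.718, b = sin(fδ)/sin δ ≈ 0.288.
p = a·p₁ + b·p₂ ≈ (-0.309, -0.923, 0.228); φ = arcsin(p_z) ≈ 13.18°, λ = atan2(p_y, p_x) ≈ -108.52°.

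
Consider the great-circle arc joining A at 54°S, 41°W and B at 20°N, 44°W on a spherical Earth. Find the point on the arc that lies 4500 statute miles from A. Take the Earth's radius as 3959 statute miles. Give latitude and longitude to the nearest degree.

Write both endpoints as unit vectors p₁, p₂ with components (cos φ cos λ, cos φ sin λ, sin φ).
The central angle between the endpoints is δ = arccos(p₁·p₂) ≈ 1.292 rad (74.0°). The total great-circle distance is δ·R ≈ 1.292 × 3959 ≈ 5116 mi, so the target fraction is f = 4500/5116 ≈ 0.880.
Interpolate at f ≈ 0.880 with slerp weights a = sin((1−f)δ)/sin δ ≈ 0.161, b = sin(fδ)/sin δ ≈ 0.944.
p = a·p₁ + b·p₂ ≈ (0.709, -0.678, 0.192); φ = arcsin(p_z) ≈ 11.08°, λ = atan2(p_y, p_x) ≈ -43.71°.

≈ 11°N, 44°W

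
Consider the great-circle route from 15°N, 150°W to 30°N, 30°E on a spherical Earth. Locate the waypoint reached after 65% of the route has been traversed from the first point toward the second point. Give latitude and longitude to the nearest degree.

≈ 77°N, 30°E

Convert each endpoint to a unit vector on the sphere (x = cos φ cos λ, y = cos φ sin λ, z = sin φ).
The central angle between the endpoints is δ = arccos(p₁·p₂) ≈ 2.356 rad (135.0°).
Interpolate at f = 0.65 with slerp weights a = sin((1−f)δ)/sin δ ≈ 1.038, b = sin(fδ)/sin δ ≈ 1.413.
p = a·p₁ + b·p₂ ≈ (0.191, 0.110, 0.975); φ = arcsin(p_z) ≈ 77.25°, λ = atan2(p_y, p_x) ≈ 30.00°.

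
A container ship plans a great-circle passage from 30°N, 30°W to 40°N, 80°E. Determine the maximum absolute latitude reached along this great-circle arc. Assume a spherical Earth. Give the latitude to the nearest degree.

The great circle lies in the plane with unit normal n̂ = (p₁ × p₂)/|p₁ × p₂|.
Here n̂_z ≈ +0.626; the vertex latitude is φ_max = arccos|n̂_z| ≈ 51.2°.

≈ 51°N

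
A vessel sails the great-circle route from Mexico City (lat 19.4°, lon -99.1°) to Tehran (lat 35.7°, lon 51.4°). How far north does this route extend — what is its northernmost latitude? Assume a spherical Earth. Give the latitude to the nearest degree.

≈ 65°

The great circle lies in the plane with unit normal n̂ = (p₁ × p₂)/|p₁ × p₂|.
Here n̂_z ≈ +0.428; the vertex latitude is φ_max = arccos|n̂_z| ≈ 64.7°.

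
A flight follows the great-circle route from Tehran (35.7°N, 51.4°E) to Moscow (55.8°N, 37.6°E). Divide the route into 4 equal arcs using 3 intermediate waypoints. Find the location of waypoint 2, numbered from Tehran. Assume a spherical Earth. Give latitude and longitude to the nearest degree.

Convert each endpoint to a unit vector on the sphere (x = cos φ cos λ, y = cos φ sin λ, z = sin φ).
The central angle between the endpoints is δ = arccos(p₁·p₂) ≈ 0.387 rad (22.2°).
Interpolate at f = 2/4 with slerp weights a = sin((1−f)δ)/sin δ ≈ 0.510, b = sin(fδ)/sin δ ≈ 0.510.
p = a·p₁ + b·p₂ ≈ (0.485, 0.498, 0.719); φ = arcsin(p_z) ≈ 45.95°, λ = atan2(p_y, p_x) ≈ 45.76°.

≈ 46°N, 46°E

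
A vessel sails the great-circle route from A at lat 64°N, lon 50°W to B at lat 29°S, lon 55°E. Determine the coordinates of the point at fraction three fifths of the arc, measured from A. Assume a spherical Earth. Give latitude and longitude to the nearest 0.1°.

The haversine formula gives a central angle δ ≈ 2.135 rad (122.3°) between the endpoints.
Interpolate at f = 3/5 with slerp weights a = sin((1−f)δ)/sin δ ≈ 0.892, b = sin(fδ)/sin δ ≈ 1.134.
p = a·p₁ + b·p₂ ≈ (0.821, 0.513, 0.252); φ = arcsin(p_z) ≈ 14.61°, λ = atan2(p_y, p_x) ≈ 32.01°.

≈ lat 14.6°N, lon 32.0°E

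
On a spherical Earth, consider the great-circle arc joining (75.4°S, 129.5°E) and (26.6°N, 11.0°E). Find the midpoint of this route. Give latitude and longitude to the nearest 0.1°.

≈ (32.9°S, 27.0°E)

Write both endpoints as unit vectors p₁, p₂ with components (cos φ cos λ, cos φ sin λ, sin φ).
The central angle between the endpoints is δ = arccos(p₁·p₂) ≈ 2.142 rad (122.7°).
Interpolate at f = 1/2 with slerp weights a = sin((1−f)δ)/sin δ ≈ 1.044, b = sin(fδ)/sin δ ≈ 1.044.
p = a·p₁ + b·p₂ ≈ (0.749, 0.381, -0.543); φ = arcsin(p_z) ≈ -32.86°, λ = atan2(p_y, p_x) ≈ 26.97°.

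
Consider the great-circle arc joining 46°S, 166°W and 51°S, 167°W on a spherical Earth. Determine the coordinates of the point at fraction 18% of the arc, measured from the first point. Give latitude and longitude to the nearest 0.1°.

From cos δ = sin φ₁ sin φ₂ + cos φ₁ cos φ₂ cos Δλ, the central angle is δ ≈ 0.088 rad (5.0°).
Interpolate at f = 0.18 with slerp weights a = sin((1−f)δ)/sin δ ≈ 0.820, b = sin(fδ)/sin δ ≈ 0.180.
p = a·p₁ + b·p₂ ≈ (-0.663, -0.163, -0.730); φ = arcsin(p_z) ≈ -46.90°, λ = atan2(p_y, p_x) ≈ -166.17°.

≈ 46.9°S, 166.2°W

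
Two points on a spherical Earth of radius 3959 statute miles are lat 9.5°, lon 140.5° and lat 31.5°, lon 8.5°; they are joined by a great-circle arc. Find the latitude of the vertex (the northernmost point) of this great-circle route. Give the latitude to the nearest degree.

≈ 45°

The great circle lies in the plane with unit normal n̂ = (p₁ × p₂)/|p₁ × p₂|.
Here n̂_z ≈ -0.711; the vertex latitude is φ_max = arccos|n̂_z| ≈ 44.7°.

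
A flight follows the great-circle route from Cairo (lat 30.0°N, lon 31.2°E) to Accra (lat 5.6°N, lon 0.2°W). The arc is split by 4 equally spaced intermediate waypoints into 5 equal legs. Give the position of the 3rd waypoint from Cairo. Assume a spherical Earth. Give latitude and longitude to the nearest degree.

Write both endpoints as unit vectors p₁, p₂ with components (cos φ cos λ, cos φ sin λ, sin φ).
The central angle between the endpoints is δ = arccos(p₁·p₂) ≈ 0.669 rad (38.3°).
Interpolate at f = 3/5 with slerp weights a = sin((1−f)δ)/sin δ ≈ 0.426, b = sin(fδ)/sin δ ≈ 0.630.
p = a·p₁ + b·p₂ ≈ (0.943, 0.189, 0.275); φ = arcsin(p_z) ≈ 15.94°, λ = atan2(p_y, p_x) ≈ 11.34°.

≈ lat 16°N, lon 11°E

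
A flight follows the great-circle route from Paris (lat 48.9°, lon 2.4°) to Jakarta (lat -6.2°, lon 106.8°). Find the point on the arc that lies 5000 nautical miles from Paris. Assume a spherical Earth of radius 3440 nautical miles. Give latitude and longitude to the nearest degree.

Write both endpoints as unit vectors p₁, p₂ with components (cos φ cos λ, cos φ sin λ, sin φ).
The central angle between the endpoints is δ = arccos(p₁·p₂) ≈ 1.817 rad (104.1°). The total great-circle distance is δ·R ≈ 1.817 × 3440 ≈ 6251 nmi, so the target fraction is f = 5000/6251 ≈ 0.800.
Interpolate at f ≈ 0.800 with slerp weights a = sin((1−f)δ)/sin δ ≈ 0.367, b = sin(fδ)/sin δ ≈ 1.024.
p = a·p₁ + b·p₂ ≈ (-0.053, 0.985, 0.166); φ = arcsin(p_z) ≈ 9.55°, λ = atan2(p_y, p_x) ≈ 93.10°.

≈ lat 10°, lon 93°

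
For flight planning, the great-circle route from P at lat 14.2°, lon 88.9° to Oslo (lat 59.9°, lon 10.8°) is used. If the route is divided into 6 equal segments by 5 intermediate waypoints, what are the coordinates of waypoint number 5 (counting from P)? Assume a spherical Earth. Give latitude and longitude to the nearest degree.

Convert each endpoint to a unit vector on the sphere (x = cos φ cos λ, y = cos φ sin λ, z = sin φ).
The central angle between the endpoints is δ = arccos(p₁·p₂) ≈ 1.253 rad (71.8°).
Interpolate at f = 5/6 with slerp weights a = sin((1−f)δ)/sin δ ≈ 0.218, b = sin(fδ)/sin δ ≈ 0.910.
p = a·p₁ + b·p₂ ≈ (0.452, 0.297, 0.841); φ = arcsin(p_z) ≈ 57.23°, λ = atan2(p_y, p_x) ≈ 33.29°.

≈ lat 57°, lon 33°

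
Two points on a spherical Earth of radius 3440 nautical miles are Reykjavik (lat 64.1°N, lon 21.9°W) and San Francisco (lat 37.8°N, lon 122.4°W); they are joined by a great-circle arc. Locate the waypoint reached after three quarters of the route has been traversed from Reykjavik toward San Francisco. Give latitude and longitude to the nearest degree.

The haversine formula gives a central angle δ ≈ 1.060 rad (60.8°) between the endpoints.
Interpolate at f = 3/4 with slerp weights a = sin((1−f)δ)/sin δ ≈ 0.300, b = sin(fδ)/sin δ ≈ 0.818.
p = a·p₁ + b·p₂ ≈ (-0.225, -0.595, 0.772); φ = arcsin(p_z) ≈ 50.51°, λ = atan2(p_y, p_x) ≈ -110.70°.

≈ lat 51°N, lon 111°W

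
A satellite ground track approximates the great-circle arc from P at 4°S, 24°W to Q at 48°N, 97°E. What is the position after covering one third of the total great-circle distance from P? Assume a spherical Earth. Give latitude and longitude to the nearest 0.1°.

Convert each endpoint to a unit vector on the sphere (x = cos φ cos λ, y = cos φ sin λ, z = sin φ).
The central angle between the endpoints is δ = arccos(p₁·p₂) ≈ 1.978 rad (113.3°).
Interpolate at f = 1/3 with slerp weights a = sin((1−f)δ)/sin δ ≈ 1.054, b = sin(fδ)/sin δ ≈ 0.667.
p = a·p₁ + b·p₂ ≈ (0.906, 0.015, 0.422); φ = arcsin(p_z) ≈ 24.96°, λ = atan2(p_y, p_x) ≈ 0.96°.

≈ 25.0°N, 1.0°E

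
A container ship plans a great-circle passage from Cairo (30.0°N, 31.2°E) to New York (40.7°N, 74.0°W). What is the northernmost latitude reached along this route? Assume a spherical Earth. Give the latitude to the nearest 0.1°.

The great circle lies in the plane with unit normal n̂ = (p₁ × p₂)/|p₁ × p₂|.
Here n̂_z ≈ -0.641; the vertex latitude is φ_max = arccos|n̂_z| ≈ 50.1°.
Check via Clairaut: cos φ_max = |cos φ₁| · sin C = cos(30.0°)·sin(47.8°) ≈ 0.641, again giving ≈ 50.1°.

≈ 50.1°N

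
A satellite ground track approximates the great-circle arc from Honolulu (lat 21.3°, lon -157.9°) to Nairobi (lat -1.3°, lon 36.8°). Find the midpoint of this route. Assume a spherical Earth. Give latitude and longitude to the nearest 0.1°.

≈ lat 53.1°, lon 104.2°

From cos δ = sin φ₁ sin φ₂ + cos φ₁ cos φ₂ cos Δλ, the central angle is δ ≈ 2.712 rad (155.4°).
Interpolate at f = 1/2 with slerp weights a = sin((1−f)δ)/sin δ ≈ 2.347, b = sin(fδ)/sin δ ≈ 2.347.
p = a·p₁ + b·p₂ ≈ (-0.147, 0.583, 0.799); φ = arcsin(p_z) ≈ 53.05°, λ = atan2(p_y, p_x) ≈ 104.17°.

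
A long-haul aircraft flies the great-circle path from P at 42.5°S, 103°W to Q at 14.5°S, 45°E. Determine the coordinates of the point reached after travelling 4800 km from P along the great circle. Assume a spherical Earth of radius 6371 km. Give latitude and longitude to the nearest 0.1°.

Write both endpoints as unit vectors p₁, p₂ with components (cos φ cos λ, cos φ sin λ, sin φ).
The central angle between the endpoints is δ = arccos(p₁·p₂) ≈ 2.022 rad (115.9°). The total great-circle distance is δ·R ≈ 2.022 × 6371 ≈ 12883 km, so the target fraction is f = 4800/12883 ≈ 0.373.
Interpolate at f ≈ 0.373 with slerp weights a = sin((1−f)δ)/sin δ ≈ 1.061, b = sin(fδ)/sin δ ≈ 0.760.
p = a·p₁ + b·p₂ ≈ (0.345, -0.242, -0.907); φ = arcsin(p_z) ≈ -65.11°, λ = atan2(p_y, p_x) ≈ -35.05°.

≈ 65.1°S, 35.1°W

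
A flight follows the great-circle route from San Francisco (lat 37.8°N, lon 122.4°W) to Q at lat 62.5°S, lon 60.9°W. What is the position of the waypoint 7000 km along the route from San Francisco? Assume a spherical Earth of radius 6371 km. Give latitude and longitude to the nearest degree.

Convert each endpoint to a unit vector on the sphere (x = cos φ cos λ, y = cos φ sin λ, z = sin φ).
The central angle between the endpoints is δ = arccos(p₁·p₂) ≈ 1.949 rad (111.7°). The total great-circle distance is δ·R ≈ 1.949 × 6371 ≈ 12419 km, so the target fraction is f = 7000/12419 ≈ 0.564.
Interpolate at f ≈ 0.564 with slerp weights a = sin((1−f)δ)/sin δ ≈ 0.809, b = sin(fδ)/sin δ ≈ 0.958.
p = a·p₁ + b·p₂ ≈ (-0.127, -0.926, -0.354); φ = arcsin(p_z) ≈ -20.76°, λ = atan2(p_y, p_x) ≈ -97.82°.

≈ lat 21°S, lon 98°W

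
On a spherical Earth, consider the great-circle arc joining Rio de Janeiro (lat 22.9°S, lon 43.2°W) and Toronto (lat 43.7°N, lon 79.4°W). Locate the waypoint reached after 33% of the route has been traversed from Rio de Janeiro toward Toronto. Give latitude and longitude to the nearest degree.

≈ lat 1°S, lon 54°W

Convert each endpoint to a unit vector on the sphere (x = cos φ cos λ, y = cos φ sin λ, z = sin φ).
The central angle between the endpoints is δ = arccos(p₁·p₂) ≈ 1.299 rad (74.4°).
Interpolate at f = 0.33 with slerp weights a = sin((1−f)δ)/sin δ ≈ 0.794, b = sin(fδ)/sin δ ≈ 0.431.
p = a·p₁ + b·p₂ ≈ (0.590, -0.807, -0.011); φ = arcsin(p_z) ≈ -0.61°, λ = atan2(p_y, p_x) ≈ -53.82°.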